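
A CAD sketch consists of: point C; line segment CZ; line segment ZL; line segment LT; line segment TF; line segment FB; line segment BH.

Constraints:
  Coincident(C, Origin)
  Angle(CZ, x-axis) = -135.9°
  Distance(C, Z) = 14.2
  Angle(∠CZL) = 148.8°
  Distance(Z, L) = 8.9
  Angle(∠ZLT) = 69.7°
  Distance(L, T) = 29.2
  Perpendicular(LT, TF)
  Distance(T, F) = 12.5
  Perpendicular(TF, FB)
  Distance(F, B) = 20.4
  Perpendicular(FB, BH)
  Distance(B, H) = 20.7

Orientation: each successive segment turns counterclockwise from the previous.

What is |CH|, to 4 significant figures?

25.96

C is at the origin; CZ runs at -135.9° with length 14.2, so Z = (-10.20, -9.882). ∠CZL = 148.8° gives ZL at -104.7° from the x-axis; with |ZL| = 8.9, L = (-12.46, -18.49). ∠ZLT = 69.7° gives LT at 5.600° from the x-axis; with |LT| = 29.2, T = (16.60, -15.64). LT ⟂ TF, so TF runs at 95.60°; with |TF| = 12.5, F = (15.39, -3.201). TF ⟂ FB, so FB runs at -174.4°; with |FB| = 20.4, B = (-4.918, -5.192). FB is perpendicular to BH, so BH runs at -84.40°; with |BH| = 20.7, H = (-2.898, -25.79). Then |CH| = |H − C| = 25.96.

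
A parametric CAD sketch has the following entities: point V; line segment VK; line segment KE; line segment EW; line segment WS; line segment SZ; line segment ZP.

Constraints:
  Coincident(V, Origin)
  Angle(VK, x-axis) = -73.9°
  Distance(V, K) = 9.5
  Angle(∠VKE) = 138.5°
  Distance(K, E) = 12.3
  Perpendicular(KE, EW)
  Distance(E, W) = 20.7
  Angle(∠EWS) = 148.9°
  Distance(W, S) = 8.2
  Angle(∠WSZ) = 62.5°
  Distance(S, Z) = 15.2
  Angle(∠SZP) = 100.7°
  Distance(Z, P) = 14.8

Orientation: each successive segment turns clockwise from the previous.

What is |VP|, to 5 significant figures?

18.301

V is at the origin; VK runs at -73.9° with length 9.5, so K = (2.6345, -9.1274). ∠VKE = 138.5° gives KE at -115.40° from the x-axis; with |KE| = 12.3, E = (-2.6414, -20.238). KE is perpendicular to EW, so EW runs at 154.60°; with |EW| = 20.7, W = (-21.340, -11.359). ∠EWS = 148.9° gives WS at 123.50° from the x-axis; with |WS| = 8.2, S = (-25.866, -4.5216). ∠WSZ = 62.5° gives SZ at 6.0000° from the x-axis; with |SZ| = 15.2, Z = (-10.750, -2.9328). ∠SZP = 100.7° gives ZP at -73.300° from the x-axis; with |ZP| = 14.8, P = (-6.4967, -17.109). Then |VP| = |P − V| = 18.301.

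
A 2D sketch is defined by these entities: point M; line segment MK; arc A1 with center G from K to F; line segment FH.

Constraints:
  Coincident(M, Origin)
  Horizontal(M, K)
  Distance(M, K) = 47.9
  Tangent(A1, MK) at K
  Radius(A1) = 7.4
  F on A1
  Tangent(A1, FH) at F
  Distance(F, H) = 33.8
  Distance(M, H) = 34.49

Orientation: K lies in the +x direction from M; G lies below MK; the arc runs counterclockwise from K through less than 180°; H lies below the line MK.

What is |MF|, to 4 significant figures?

42.40

Checks: M.y = 0.00, K.y = 0.00 ✓; |GF| = 7.400 ✓; ∠(GF, FH) = 90.00° ✓; |FH| = 33.80 ✓; |MH| = 34.49 ✓.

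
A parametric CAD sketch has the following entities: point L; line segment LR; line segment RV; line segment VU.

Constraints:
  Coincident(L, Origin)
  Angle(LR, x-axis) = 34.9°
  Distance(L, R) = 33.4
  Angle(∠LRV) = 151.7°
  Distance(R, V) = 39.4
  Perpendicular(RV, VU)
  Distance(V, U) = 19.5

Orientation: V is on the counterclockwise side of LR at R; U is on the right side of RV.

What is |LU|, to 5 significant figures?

77.350

∠LRV = 151.7°, so RV runs at 34.9° + (180° − 151.7°) = 63.200° from the x-axis; with |RV| = 39.4, V = R + 39.4·(cos 63.200°, sin 63.200°) = (45.158, 54.278). RV ⟂ VU; with |VU| = 19.5 on the right of RV, U = V + 19.5·(0.89259, -0.45088) = (62.563, 45.485). Then |LU| = |U − L| = 77.350.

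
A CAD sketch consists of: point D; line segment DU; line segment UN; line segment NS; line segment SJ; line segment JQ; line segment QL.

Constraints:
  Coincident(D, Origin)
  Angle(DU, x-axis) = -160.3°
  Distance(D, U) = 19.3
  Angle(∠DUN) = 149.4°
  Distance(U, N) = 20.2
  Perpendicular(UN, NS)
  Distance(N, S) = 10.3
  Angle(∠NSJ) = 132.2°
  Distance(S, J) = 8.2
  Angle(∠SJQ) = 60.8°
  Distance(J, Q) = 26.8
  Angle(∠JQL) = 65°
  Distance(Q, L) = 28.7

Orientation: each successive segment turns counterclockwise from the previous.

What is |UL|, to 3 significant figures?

36.4

∠SJQ = 60.8° gives JQ at 127° from the x-axis; with |JQ| = 26.8, Q = (-31.3, -6.15). ∠JQL = 65.0° gives QL at -118° from the x-axis; with |QL| = 28.7, L = (-44.6, -31.6). Then |UL| = |L − U| = 36.4.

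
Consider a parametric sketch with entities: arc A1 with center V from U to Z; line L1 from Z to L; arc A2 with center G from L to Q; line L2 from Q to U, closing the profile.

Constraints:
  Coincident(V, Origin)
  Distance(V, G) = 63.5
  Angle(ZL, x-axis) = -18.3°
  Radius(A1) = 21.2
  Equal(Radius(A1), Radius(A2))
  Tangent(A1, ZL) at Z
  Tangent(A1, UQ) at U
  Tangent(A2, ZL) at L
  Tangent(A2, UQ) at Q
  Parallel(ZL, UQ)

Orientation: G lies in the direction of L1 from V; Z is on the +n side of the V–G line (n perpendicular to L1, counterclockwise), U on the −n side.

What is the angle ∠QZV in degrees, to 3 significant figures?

56.3°

The slot axis is L1's direction at -18.3°, so u = (cos -18.3°, sin -18.3°) = (0.949, -0.314) and n = (−sin -18.3°, cos -18.3°) = (0.314, 0.949). V is at the origin and G lies 63.5 along u from V, so G = 63.5·u = (60.3, -19.9). Tangency of A1 to both parallel lines with radius 21.2 puts Z and U at V ± 21.2·n: Z = (6.66, 20.1), U = (-6.66, -20.1). Equal radii place L and Q the same way about G: L = G + 21.2·n = (66.9, 0.189), Q = G − 21.2·n = (53.6, -40.1). Then cos ∠QZV = ZQ·ZV / (|ZQ||ZV|), giving 56.3°.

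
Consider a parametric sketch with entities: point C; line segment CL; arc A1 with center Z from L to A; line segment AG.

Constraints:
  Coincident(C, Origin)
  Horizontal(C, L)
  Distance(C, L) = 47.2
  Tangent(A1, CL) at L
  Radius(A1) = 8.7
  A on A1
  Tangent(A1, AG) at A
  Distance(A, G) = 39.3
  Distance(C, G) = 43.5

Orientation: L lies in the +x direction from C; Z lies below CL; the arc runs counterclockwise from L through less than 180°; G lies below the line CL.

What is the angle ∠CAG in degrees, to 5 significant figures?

66.641°

Checks: ∠(ZL, LC) = 90.00° ✓; |ZL| = 8.700 ✓; |ZA| = 8.700 ✓; ∠(ZA, AG) = 90.00° ✓; |AG| = 39.30 ✓; |CG| = 43.50 ✓.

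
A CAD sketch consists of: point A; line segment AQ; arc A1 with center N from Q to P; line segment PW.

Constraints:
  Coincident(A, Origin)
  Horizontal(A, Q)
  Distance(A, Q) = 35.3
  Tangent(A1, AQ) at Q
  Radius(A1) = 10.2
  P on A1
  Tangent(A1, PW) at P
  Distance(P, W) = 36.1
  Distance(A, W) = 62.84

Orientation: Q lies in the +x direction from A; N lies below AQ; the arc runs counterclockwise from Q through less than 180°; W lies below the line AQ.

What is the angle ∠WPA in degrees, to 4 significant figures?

144.4°

A is at the origin; A and Q share the same y with |AQ| = 35.3 and Q on the +x side, so Q = (35.30, 0.000). Since A1 is tangent to AQ there, NQ ⟂ AQ, so N = Q + (0, -10.2) = (35.30, -10.20). Since NP ⟂ PW (tangency), |NW| = √(10.2² + 36.1²) = 37.51 regardless of where P sits on A1. So W lies on both circle(A, 62.84) and circle(N, 37.51); the below-AQ intersection is W = (41.49, -47.20). P is the foot of the tangent from W: P = (26.08, -14.55).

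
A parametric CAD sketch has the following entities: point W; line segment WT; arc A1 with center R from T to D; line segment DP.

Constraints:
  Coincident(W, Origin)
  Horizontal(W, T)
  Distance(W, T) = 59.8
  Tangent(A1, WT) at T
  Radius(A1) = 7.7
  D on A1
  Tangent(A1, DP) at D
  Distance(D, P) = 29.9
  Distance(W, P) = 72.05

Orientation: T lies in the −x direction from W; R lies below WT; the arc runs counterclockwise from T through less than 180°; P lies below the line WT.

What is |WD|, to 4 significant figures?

67.97

Checks: |WT| = 59.80 ✓; |RD| = 7.700 ✓; ∠(RD, DP) = 90.00° ✓; |DP| = 29.90 ✓; |WP| = 72.05 ✓.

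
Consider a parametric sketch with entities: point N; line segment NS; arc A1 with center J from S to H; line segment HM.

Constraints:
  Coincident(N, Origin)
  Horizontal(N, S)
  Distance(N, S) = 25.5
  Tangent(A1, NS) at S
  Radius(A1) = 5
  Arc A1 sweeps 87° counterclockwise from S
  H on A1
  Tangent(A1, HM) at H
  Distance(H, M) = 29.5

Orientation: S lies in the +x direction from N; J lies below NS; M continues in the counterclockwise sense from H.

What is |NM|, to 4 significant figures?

39.10

N is at the origin; NS is horizontal with |NS| = 25.5 and S on the +x side, so S = (25.50, 0.000). The tangent condition forces JS to be normal to NS, so J = S + (0, -5) = (25.50, -5.000). On A1, S sits at bearing 90° from J; an 87° counterclockwise sweep puts H at bearing 177°, so H = J + 5.0·(cos 177°, sin 177°) = (20.51, -4.738). Since A1 is tangent to HM there, JH ⟂ HM, so HM runs along (−sin 177°, cos 177°); with |HM| = 29.5, M = (18.96, -34.20). Then |NM| = |M − N| = 39.10.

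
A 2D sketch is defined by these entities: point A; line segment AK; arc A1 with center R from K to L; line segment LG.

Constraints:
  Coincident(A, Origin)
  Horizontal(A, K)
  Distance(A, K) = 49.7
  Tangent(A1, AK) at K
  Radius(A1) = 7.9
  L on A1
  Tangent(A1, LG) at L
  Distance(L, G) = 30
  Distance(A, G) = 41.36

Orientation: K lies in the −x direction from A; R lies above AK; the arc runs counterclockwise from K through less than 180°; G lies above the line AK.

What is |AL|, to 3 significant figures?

43.0

A is at the origin; A and K share the same y with |AK| = 49.7 and K on the −x side, so K = (-49.7, 0.00). A1 meets AK tangentially, so RK is at right angles to AK, so R = K + (0, 7.9) = (-49.7, 7.90). Since RL ⟂ LG (tangency), |RG| = √(7.9² + 30.0²) = 31.0 regardless of where L sits on A1. So G lies on both circle(A, 41.36) and circle(R, 31.0); the above-AK intersection is G = (-28.2, 30.3). L is the foot of the tangent from G: L = (-42.8, 4.05).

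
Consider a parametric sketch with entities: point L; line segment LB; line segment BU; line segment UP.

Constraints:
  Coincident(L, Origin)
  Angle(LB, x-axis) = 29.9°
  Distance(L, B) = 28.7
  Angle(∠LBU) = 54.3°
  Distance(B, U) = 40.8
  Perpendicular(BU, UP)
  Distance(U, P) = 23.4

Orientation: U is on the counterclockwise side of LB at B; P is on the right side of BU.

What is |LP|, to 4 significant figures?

52.54

L is at the origin; LB runs at 29.9° with length 28.7, so B = 28.7·(cos 29.9°, sin 29.9°) = (24.88, 14.31). ∠LBU = 54.3°, so BU runs at 29.9° + (180° − 54.3°) = 155.6° from the x-axis; with |BU| = 40.8, U = B + 40.8·(cos 155.6°, sin 155.6°) = (-12.28, 31.16). BU ⟂ UP; with |UP| = 23.4 on the right of BU, P = U + 23.4·(0.4131, 0.9107) = (-2.609, 52.47). Then |LP| = |P − L| = 52.54.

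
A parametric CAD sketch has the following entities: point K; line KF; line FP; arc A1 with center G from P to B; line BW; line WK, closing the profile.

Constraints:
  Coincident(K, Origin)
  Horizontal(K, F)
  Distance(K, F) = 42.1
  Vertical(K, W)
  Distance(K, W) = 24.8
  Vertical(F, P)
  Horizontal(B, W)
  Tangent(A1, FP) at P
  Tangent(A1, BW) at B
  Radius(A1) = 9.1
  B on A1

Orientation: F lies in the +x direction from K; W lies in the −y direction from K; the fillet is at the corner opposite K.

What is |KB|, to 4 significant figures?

41.28

K is at the origin; KF is horizontal with |KF| = 42.1 and F on the +x side, so F = (42.10, 0.000). KW is vertical with |KW| = 24.8 and W on the −y side, so W = (0.000, -24.80). The virtual corner opposite K is at (42.10, -24.80). Tangency of A1 to FP means the radius GP is perpendicular to FP and A1 meets BW tangentially, so GB is at right angles to BW, with radius 9.1, so the center G sits 9.1 in from both sides at G = (33.00, -15.70). That places the tangent points at P = (42.10, -15.70) on FP and B = (33.00, -24.80) on BW. Then |KB| = |B − K| = 41.28.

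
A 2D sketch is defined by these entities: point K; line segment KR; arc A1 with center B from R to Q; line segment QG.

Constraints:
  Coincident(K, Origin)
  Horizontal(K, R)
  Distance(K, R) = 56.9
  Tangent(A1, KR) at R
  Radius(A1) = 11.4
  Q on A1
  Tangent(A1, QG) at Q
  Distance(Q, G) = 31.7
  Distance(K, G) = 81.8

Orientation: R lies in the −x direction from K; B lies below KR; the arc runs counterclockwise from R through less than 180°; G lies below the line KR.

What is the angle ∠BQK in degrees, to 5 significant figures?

11.936°

Checks: |BQ| = 11.40 ✓; ∠(BQ, QG) = 90.00° ✓; |QG| = 31.70 ✓; |KG| = 81.80 ✓.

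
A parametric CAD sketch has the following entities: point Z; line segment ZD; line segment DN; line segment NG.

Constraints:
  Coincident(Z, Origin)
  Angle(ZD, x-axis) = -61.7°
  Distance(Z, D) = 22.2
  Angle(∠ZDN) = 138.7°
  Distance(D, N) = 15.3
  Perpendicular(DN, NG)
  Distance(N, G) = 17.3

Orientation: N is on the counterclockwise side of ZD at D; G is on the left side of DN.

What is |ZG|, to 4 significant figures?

32.09

Z is at the origin; ZD runs at -61.7° with length 22.2, so D = 22.2·(cos -61.7°, sin -61.7°) = (10.52, -19.55). ∠ZDN = 138.7°, so DN runs at -61.7° + (180° − 138.7°) = -20.40° from the x-axis; with |DN| = 15.3, N = D + 15.3·(cos -20.40°, sin -20.40°) = (24.87, -24.88). DN ⟂ NG; with |NG| = 17.3 on the left of DN, G = N + 17.3·(0.3486, 0.9373) = (30.90, -8.665). Then |ZG| = |G − Z| = 32.09.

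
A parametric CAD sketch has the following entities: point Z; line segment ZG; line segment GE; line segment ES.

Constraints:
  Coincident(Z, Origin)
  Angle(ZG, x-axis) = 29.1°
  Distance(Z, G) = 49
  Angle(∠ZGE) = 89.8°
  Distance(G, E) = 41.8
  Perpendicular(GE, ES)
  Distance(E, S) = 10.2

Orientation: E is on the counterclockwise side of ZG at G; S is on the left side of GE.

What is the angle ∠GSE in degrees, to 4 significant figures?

76.29°

Z is at the origin; ZG runs at 29.1° with length 49.0, so G = 49.0·(cos 29.1°, sin 29.1°) = (42.81, 23.83). ∠ZGE = 89.8°, so GE runs at 29.1° + (180° − 89.8°) = 119.3° from the x-axis; with |GE| = 41.8, E = G + 41.8·(cos 119.3°, sin 119.3°) = (22.36, 60.28). The perpendicularity gives ES at right angles to GE; with |ES| = 10.2 on the left of GE, S = E + 10.2·(-0.8721, -0.4894) = (13.46, 55.29). Then cos ∠GSE = SG·SE / (|SG||SE|), giving 76.29°.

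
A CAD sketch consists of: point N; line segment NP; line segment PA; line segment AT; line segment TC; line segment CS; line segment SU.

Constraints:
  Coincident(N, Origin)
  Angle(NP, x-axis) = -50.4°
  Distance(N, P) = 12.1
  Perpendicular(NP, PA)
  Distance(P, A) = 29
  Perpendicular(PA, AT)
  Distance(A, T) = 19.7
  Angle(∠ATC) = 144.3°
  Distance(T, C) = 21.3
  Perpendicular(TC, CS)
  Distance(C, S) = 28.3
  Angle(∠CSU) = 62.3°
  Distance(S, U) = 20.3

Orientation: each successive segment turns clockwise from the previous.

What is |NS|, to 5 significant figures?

10.554

∠ATC = 144.3° gives TC at 93.900° from the x-axis; with |TC| = 21.3, C = (-28.638, 8.6213). TC is perpendicular to CS, so CS runs at 3.9000°; with |CS| = 28.3, S = (-0.40357, 10.546). Then |NS| = |S − N| = 10.554.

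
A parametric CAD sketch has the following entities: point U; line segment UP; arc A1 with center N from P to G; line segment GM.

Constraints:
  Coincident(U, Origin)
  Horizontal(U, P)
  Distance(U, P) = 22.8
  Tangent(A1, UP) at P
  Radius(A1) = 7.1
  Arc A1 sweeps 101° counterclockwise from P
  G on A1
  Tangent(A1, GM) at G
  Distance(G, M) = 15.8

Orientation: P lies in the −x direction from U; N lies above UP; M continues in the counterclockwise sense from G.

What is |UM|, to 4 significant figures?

30.49

On A1, P sits at bearing -90° from N; a 101° counterclockwise sweep puts G at bearing 11°, so G = N + 7.1·(cos 11°, sin 11°) = (-15.83, 8.455). A1 meets GM tangentially, so NG is at right angles to GM, so GM runs along (−sin 11°, cos 11°); with |GM| = 15.8, M = (-18.85, 23.96). Then |UM| = |M − U| = 30.49.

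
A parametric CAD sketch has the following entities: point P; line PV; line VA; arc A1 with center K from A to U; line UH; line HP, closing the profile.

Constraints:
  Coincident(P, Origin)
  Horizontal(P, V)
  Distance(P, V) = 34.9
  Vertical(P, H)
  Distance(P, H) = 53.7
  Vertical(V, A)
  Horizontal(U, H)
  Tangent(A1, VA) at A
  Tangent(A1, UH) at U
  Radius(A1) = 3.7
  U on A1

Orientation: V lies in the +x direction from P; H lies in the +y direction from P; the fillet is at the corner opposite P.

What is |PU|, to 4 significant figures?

62.11

The virtual corner opposite P is at (34.90, 53.70). The tangent condition forces KA to be normal to VA and the tangent condition forces KU to be normal to UH, with radius 3.7, so the center K sits 3.7 in from both sides at K = (31.20, 50.00). That places the tangent points at A = (34.90, 50.00) on VA and U = (31.20, 53.70) on UH. Then |PU| = |U − P| = 62.11.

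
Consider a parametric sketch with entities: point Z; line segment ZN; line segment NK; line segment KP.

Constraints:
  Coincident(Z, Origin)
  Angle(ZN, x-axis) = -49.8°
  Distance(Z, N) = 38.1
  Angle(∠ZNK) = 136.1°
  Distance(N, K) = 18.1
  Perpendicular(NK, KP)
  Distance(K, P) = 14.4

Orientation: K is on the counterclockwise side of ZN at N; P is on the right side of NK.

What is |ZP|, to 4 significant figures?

61.17

Z is at the origin; ZN runs at -49.8° with length 38.1, so N = 38.1·(cos -49.8°, sin -49.8°) = (24.59, -29.10). ∠ZNK = 136.1°, so NK runs at -49.8° + (180° − 136.1°) = -5.900° from the x-axis; with |NK| = 18.1, K = N + 18.1·(cos -5.900°, sin -5.900°) = (42.60, -30.96). The perpendicularity gives KP at right angles to NK; with |KP| = 14.4 on the right of NK, P = K + 14.4·(-0.1028, -0.9947) = (41.12, -45.28). Then |ZP| = |P − Z| = 61.17.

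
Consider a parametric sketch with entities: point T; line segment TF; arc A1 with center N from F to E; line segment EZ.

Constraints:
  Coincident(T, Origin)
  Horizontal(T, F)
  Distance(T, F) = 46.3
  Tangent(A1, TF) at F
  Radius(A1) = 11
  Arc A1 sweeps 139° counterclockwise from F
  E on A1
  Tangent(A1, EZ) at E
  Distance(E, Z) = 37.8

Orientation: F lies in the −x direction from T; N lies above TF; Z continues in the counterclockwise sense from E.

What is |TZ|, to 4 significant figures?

80.72

On A1, F sits at bearing -90° from N; a 139° counterclockwise sweep puts E at bearing 49°, so E = N + 11.0·(cos 49°, sin 49°) = (-39.08, 19.30). Tangency of A1 to EZ means the radius NE is perpendicular to EZ, so EZ runs along (−sin 49°, cos 49°); with |EZ| = 37.8, Z = (-67.61, 44.10). Then |TZ| = |Z − T| = 80.72.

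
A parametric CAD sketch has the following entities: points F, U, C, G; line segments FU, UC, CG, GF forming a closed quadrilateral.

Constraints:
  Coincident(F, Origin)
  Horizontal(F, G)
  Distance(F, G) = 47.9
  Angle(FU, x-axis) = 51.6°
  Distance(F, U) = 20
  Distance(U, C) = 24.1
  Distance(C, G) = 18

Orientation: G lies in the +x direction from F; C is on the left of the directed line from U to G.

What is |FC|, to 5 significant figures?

39.015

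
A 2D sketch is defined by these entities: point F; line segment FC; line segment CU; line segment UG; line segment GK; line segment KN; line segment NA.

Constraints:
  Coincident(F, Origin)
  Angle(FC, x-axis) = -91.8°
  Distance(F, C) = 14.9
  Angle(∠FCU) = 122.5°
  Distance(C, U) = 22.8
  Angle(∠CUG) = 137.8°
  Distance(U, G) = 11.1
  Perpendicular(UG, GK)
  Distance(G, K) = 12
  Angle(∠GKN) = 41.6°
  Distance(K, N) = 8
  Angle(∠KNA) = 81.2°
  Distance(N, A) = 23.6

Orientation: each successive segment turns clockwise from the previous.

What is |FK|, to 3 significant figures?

31.2

F is at the origin; FC runs at -91.8° with length 14.9, so C = (-0.468, -14.9). ∠FCU = 122.5° gives CU at -149° from the x-axis; with |CU| = 22.8, U = (-20.1, -26.5). ∠CUG = 137.8° gives UG at 168° from the x-axis; with |UG| = 11.1, G = (-30.9, -24.3). UG is perpendicular to GK, so GK runs at 78.5°; with |GK| = 12.0, K = (-28.6, -12.6). Then |FK| = |K − F| = 31.2.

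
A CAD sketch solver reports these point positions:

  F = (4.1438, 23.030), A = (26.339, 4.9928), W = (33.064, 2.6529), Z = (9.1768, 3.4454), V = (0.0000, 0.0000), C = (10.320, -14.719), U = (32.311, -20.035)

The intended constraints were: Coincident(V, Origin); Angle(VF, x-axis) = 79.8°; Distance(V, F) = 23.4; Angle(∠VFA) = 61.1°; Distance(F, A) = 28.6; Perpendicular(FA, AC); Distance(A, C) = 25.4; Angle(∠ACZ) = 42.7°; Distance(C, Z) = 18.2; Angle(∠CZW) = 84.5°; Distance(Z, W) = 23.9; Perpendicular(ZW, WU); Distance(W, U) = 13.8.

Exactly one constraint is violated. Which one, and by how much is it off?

Distance(W, U) = 13.8 — off by 8.90.

V = (0.00, 0.00) ✓; VF at 79.80° ✓; |VF| = 23.40 ✓; ∠VFA = 61.10° ✓; |FA| = 28.60 ✓; ∠(FA, AC) = 90.00° ✓; |AC| = 25.40 ✓; ∠ACZ = 42.70° ✓; |CZ| = 18.20 ✓; ∠CZW = 84.50° ✓; |ZW| = 23.90 ✓; ∠(ZW, WU) = 90.00° ✓; |WU| = 22.70 ✗.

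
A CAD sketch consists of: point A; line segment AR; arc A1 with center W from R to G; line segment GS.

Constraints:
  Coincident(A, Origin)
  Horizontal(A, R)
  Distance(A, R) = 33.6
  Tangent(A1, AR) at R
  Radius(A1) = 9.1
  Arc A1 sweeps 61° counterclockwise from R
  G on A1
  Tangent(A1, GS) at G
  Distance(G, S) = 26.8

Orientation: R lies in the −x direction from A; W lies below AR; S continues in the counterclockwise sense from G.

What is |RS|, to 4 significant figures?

35.07

A is at the origin; AR is horizontal with |AR| = 33.6 and R on the −x side, so R = (-33.60, 0.000). The tangent condition forces WR to be normal to AR, so W = R + (0, -9.1) = (-33.60, -9.100). On A1, R sits at bearing 90° from W; a 61° counterclockwise sweep puts G at bearing 151°, so G = W + 9.1·(cos 151°, sin 151°) = (-41.56, -4.688). The tangent condition forces WG to be normal to GS, so GS runs along (−sin 151°, cos 151°); with |GS| = 26.8, S = (-54.55, -28.13). Then |RS| = |S − R| = 35.07.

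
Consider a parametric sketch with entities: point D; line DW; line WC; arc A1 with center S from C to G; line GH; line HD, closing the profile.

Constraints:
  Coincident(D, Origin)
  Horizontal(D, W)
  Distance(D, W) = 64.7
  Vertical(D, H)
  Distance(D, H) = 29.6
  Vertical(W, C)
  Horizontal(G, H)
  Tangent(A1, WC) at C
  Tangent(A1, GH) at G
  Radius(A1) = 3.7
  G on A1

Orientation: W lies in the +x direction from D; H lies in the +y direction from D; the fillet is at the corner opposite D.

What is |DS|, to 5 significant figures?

66.271

D is at the origin; DW is horizontal with |DW| = 64.7 and W on the +x side, so W = (64.700, 0.0000). D and H share the same x with |DH| = 29.6 and H on the +y side, so H = (0.0000, 29.600). The virtual corner opposite D is at (64.700, 29.600). A1 meets WC tangentially, so SC is at right angles to WC and tangency of A1 to GH means the radius SG is perpendicular to GH, with radius 3.7, so the center S sits 3.7 in from both sides at S = (61.000, 25.900). Then |DS| = |S − D| = 66.271.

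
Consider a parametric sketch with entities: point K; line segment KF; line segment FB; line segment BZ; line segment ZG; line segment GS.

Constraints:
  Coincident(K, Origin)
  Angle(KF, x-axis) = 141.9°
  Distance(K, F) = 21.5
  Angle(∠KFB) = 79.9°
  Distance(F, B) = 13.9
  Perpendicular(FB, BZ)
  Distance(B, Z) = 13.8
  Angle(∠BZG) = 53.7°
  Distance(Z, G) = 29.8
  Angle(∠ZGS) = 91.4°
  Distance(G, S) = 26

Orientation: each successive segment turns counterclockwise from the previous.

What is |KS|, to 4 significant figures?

46.34

K is at the origin; KF runs at 141.9° with length 21.5, so F = (-16.92, 13.27). ∠KFB = 79.9° gives FB at -118.0° from the x-axis; with |FB| = 13.9, B = (-23.44, 0.9933). The perpendicularity gives BZ at right angles to FB, so BZ runs at -28.00°; with |BZ| = 13.8, Z = (-11.26, -5.485). ∠BZG = 53.7° gives ZG at 98.30° from the x-axis; with |ZG| = 29.8, G = (-15.56, 24.00). ∠ZGS = 91.4° gives GS at -173.1° from the x-axis; with |GS| = 26.0, S = (-41.37, 20.88). Then |KS| = |S − K| = 46.34.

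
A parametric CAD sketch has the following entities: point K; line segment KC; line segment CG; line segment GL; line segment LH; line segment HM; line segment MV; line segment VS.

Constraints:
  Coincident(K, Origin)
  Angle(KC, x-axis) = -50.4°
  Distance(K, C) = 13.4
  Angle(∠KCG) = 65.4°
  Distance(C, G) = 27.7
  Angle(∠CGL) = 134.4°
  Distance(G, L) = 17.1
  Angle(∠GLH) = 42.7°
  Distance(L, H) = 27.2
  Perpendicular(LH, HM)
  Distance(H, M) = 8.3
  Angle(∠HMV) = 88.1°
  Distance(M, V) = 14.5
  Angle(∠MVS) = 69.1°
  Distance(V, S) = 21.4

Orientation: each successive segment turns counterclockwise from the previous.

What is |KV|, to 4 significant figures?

23.36

K is at the origin; KC runs at -50.4° with length 13.4, so C = (8.541, -10.32). ∠KCG = 65.4° gives CG at 64.20° from the x-axis; with |CG| = 27.7, G = (20.60, 14.61). ∠CGL = 134.4° gives GL at 109.8° from the x-axis; with |GL| = 17.1, L = (14.80, 30.70). ∠GLH = 42.7° gives LH at -112.9° from the x-axis; with |LH| = 27.2, H = (4.221, 5.647). LH ⟂ HM, so HM runs at -22.90°; with |HM| = 8.3, M = (11.87, 2.417). ∠HMV = 88.1° gives MV at 69.00° from the x-axis; with |MV| = 14.5, V = (17.06, 15.95). Then |KV| = |V − K| = 23.36.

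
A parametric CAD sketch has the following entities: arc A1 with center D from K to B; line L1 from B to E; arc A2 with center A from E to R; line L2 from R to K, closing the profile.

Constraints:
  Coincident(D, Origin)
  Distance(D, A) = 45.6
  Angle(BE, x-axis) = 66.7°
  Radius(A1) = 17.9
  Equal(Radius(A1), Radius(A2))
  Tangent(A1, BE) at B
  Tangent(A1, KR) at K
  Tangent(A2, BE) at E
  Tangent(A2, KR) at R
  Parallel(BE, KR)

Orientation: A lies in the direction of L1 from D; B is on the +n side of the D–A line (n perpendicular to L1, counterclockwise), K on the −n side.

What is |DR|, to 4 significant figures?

48.99

Tangency of A1 to both parallel lines with radius 17.9 puts B and K at D ± 17.9·n: B = (-16.44, 7.080), K = (16.44, -7.080). Equal radii place E and R the same way about A: E = A + 17.9·n = (1.597, 48.96), R = A − 17.9·n = (34.48, 34.80). Then |DR| = |R − D| = 48.99.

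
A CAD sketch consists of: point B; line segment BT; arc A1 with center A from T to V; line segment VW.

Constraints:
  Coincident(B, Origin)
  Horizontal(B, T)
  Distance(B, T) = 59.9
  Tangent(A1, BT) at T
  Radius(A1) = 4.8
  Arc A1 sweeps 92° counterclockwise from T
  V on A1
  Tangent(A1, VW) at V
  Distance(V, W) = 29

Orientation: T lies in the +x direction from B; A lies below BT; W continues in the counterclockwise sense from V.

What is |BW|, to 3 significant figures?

65.6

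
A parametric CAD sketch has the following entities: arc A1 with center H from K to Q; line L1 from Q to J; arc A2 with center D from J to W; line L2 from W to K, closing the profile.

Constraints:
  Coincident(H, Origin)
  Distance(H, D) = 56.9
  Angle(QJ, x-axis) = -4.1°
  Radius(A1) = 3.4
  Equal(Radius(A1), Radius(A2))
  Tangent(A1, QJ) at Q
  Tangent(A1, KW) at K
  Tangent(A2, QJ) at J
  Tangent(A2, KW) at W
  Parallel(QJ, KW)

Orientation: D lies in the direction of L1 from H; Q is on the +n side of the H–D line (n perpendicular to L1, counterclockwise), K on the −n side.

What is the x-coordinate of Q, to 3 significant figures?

0.243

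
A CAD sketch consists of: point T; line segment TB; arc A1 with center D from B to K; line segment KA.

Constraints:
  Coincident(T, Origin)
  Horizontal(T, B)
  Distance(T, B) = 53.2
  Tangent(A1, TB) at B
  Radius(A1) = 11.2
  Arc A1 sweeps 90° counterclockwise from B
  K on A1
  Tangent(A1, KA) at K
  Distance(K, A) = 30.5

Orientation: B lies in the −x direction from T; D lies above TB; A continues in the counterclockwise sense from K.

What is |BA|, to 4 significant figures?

43.18

T is at the origin; T and B share the same y with |TB| = 53.2 and B on the −x side, so B = (-53.20, 0.000). A1 meets TB tangentially, so DB is at right angles to TB, so D = B + (0, 11.2) = (-53.20, 11.20). On A1, B sits at bearing -90° from D; a 90° counterclockwise sweep puts K at bearing 0°, so K = D + 11.2·(cos 0°, sin 0°) = (-42.00, 11.20). Since A1 is tangent to KA there, DK ⟂ KA, so KA runs along (−sin 0°, cos 0°); with |KA| = 30.5, A = (-42.00, 41.70). Then |BA| = |A − B| = 43.18.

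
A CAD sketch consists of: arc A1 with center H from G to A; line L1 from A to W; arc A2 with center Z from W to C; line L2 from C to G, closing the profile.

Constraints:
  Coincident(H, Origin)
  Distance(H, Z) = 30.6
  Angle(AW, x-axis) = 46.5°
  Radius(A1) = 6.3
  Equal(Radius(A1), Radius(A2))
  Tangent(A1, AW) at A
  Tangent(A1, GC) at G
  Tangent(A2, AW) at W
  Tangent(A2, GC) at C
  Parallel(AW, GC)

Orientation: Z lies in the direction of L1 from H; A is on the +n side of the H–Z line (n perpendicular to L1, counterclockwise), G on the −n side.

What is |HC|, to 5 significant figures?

31.242

Tangency of A1 to both parallel lines with radius 6.3 puts A and G at H ± 6.3·n: A = (-4.5699, 4.3366), G = (4.5699, -4.3366). Equal radii place W and C the same way about Z: W = Z + 6.3·n = (16.494, 26.533), C = Z − 6.3·n = (25.634, 17.860). Then |HC| = |C − H| = 31.242.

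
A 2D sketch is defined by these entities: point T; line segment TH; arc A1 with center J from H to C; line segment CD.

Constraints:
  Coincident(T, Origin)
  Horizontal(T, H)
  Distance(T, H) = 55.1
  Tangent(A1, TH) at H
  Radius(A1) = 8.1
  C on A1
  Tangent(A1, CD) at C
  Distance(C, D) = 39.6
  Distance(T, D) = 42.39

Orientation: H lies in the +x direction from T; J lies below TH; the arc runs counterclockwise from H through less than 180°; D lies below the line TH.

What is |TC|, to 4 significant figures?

48.78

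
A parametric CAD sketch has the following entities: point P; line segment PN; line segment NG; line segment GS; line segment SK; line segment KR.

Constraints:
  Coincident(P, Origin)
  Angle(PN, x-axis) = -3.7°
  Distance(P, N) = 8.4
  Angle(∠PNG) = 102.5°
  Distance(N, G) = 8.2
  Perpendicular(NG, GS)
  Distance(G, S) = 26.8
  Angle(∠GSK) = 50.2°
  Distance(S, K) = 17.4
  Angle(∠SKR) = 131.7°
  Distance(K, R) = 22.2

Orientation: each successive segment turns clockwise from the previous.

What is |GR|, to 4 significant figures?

15.54

P is at the origin; PN runs at -3.7° with length 8.4, so N = (8.382, -0.5421). ∠PNG = 102.5° gives NG at -81.20° from the x-axis; with |NG| = 8.2, G = (9.637, -8.646). NG ⟂ GS, so GS runs at -171.2°; with |GS| = 26.8, S = (-16.85, -12.75). ∠GSK = 50.2° gives SK at 59.00° from the x-axis; with |SK| = 17.4, K = (-7.886, 2.169). ∠SKR = 131.7° gives KR at 10.70° from the x-axis; with |KR| = 22.2, R = (13.93, 6.291). Then |GR| = |R − G| = 15.54.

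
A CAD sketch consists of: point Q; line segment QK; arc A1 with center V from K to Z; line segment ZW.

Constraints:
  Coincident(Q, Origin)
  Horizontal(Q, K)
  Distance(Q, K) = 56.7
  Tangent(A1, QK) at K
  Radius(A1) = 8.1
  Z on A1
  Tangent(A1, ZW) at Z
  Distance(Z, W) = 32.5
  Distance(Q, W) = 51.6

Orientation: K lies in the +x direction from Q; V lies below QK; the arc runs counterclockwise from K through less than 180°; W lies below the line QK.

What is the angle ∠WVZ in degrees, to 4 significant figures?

76.01°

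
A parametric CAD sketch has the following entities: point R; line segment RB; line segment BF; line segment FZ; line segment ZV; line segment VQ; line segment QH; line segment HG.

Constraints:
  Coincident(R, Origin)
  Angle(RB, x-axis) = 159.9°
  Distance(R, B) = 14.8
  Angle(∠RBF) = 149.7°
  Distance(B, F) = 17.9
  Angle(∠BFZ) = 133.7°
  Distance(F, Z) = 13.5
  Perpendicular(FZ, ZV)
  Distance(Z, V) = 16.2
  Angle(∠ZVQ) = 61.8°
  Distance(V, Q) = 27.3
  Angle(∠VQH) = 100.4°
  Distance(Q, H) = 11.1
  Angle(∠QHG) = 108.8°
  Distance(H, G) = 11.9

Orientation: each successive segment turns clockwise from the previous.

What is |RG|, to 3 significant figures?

40.4

R is at the origin; RB runs at 159.9° with length 14.8, so B = (-13.9, 5.09). ∠RBF = 149.7° gives BF at 130° from the x-axis; with |BF| = 17.9, F = (-25.3, 18.9). ∠BFZ = 133.7° gives FZ at 83.3° from the x-axis; with |FZ| = 13.5, Z = (-23.7, 32.3). The perpendicularity gives ZV at right angles to FZ, so ZV runs at -6.70°; with |ZV| = 16.2, V = (-7.64, 30.4). ∠ZVQ = 61.8° gives VQ at -125° from the x-axis; with |VQ| = 27.3, Q = (-23.3, 8.01). ∠VQH = 100.4° gives QH at 156° from the x-axis; with |QH| = 11.1, H = (-33.4, 12.6). ∠QHG = 108.8° gives HG at 84.3° from the x-axis; with |HG| = 11.9, G = (-32.2, 24.5). Then |RG| = |G − R| = 40.4.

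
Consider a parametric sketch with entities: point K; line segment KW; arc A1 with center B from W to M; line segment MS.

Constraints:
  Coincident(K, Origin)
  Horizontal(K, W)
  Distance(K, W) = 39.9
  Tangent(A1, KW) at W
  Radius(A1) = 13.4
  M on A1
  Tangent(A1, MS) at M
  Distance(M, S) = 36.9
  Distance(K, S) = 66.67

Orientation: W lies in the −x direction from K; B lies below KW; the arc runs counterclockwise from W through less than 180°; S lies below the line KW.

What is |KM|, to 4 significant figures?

55.49

K is at the origin; KW is horizontal with |KW| = 39.9 and W on the −x side, so W = (-39.90, 0.000). A1 meets KW tangentially, so BW is at right angles to KW, so B = W + (0, -13.4) = (-39.90, -13.40). Since BM ⟂ MS (tangency), |BS| = √(13.4² + 36.9²) = 39.26 regardless of where M sits on A1. So S lies on both circle(K, 66.67) and circle(B, 39.26); the below-KW intersection is S = (-40.91, -52.64). M is the foot of the tangent from S: M = (-52.61, -17.65).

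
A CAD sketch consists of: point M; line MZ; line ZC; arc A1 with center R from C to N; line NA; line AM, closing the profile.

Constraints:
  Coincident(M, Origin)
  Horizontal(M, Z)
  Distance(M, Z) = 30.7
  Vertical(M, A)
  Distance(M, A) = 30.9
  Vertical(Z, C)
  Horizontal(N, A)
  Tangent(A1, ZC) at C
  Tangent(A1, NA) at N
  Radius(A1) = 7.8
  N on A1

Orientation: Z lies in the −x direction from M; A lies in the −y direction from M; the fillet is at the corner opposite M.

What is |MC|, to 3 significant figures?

38.4

M is at the origin; MZ is horizontal with |MZ| = 30.7 and Z on the −x side, so Z = (-30.7, 0.00). MA is vertical with |MA| = 30.9 and A on the −y side, so A = (0.00, -30.9). The virtual corner opposite M is at (-30.7, -30.9). Tangency of A1 to ZC means the radius RC is perpendicular to ZC and since A1 is tangent to NA there, RN ⟂ NA, with radius 7.8, so the center R sits 7.8 in from both sides at R = (-22.9, -23.1). That places the tangent points at C = (-30.7, -23.1) on ZC and N = (-22.9, -30.9) on NA. Then |MC| = |C − M| = 38.4.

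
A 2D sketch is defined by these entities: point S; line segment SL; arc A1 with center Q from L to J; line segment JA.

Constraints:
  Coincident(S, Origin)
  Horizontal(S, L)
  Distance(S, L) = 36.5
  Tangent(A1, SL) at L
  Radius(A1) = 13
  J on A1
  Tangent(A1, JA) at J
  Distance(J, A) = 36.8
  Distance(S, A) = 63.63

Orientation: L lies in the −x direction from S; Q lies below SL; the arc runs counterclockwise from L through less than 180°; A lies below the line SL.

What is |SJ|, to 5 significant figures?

51.746

Checks: ∠(QL, LS) = 90.00° ✓; |QL| = 13.00 ✓; |QJ| = 13.00 ✓; ∠(QJ, JA) = 90.00° ✓; |JA| = 36.80 ✓; |SA| = 63.63 ✓.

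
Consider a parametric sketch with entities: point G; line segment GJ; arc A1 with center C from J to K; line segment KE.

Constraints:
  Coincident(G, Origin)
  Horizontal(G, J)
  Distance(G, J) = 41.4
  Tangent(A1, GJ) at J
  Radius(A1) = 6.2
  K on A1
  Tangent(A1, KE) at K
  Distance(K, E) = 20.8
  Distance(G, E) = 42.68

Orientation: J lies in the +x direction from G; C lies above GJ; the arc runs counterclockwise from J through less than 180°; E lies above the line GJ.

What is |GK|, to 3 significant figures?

47.4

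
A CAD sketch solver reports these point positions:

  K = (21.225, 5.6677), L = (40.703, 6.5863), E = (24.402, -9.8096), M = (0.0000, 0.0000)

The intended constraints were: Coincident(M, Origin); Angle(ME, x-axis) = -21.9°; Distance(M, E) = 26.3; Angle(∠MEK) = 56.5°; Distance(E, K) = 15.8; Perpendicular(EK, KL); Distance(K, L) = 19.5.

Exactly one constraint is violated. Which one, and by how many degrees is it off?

Perpendicular(EK, KL) — off by 8.90°.

M = (0.00, 0.00) ✓; ME at -21.90° ✓; |ME| = 26.30 ✓; ∠MEK = 56.50° ✓; |EK| = 15.80 ✓; ∠(EK, KL) = 98.90° ✗; |KL| = 19.50 ✓.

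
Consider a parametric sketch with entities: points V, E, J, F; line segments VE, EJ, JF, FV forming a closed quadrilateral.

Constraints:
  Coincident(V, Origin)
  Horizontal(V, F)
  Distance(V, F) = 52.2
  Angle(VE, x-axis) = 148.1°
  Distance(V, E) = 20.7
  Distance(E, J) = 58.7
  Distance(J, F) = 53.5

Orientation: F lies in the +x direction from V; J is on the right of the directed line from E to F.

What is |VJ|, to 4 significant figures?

40.84

Checks: |EJ| = 58.70 ✓; |JF| = 53.50 ✓.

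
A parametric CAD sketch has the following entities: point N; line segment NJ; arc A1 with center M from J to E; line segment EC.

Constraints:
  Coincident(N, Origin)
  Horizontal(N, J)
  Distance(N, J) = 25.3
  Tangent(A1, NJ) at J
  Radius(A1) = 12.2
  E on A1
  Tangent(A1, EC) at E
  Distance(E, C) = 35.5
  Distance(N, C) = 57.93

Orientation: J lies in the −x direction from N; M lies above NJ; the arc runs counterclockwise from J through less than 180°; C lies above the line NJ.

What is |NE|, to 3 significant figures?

22.8

Checks: N = (0.00, 0.00) ✓; |ME| = 12.20 ✓; ∠(ME, EC) = 90.00° ✓; |EC| = 35.50 ✓; |NC| = 57.93 ✓.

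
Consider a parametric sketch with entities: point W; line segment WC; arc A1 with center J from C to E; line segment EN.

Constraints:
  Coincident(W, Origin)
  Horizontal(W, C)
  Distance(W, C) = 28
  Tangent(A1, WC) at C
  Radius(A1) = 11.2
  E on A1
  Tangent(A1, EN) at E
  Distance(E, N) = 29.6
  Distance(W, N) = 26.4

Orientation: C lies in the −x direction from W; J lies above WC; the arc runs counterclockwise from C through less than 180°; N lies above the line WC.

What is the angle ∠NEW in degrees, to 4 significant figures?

60.78°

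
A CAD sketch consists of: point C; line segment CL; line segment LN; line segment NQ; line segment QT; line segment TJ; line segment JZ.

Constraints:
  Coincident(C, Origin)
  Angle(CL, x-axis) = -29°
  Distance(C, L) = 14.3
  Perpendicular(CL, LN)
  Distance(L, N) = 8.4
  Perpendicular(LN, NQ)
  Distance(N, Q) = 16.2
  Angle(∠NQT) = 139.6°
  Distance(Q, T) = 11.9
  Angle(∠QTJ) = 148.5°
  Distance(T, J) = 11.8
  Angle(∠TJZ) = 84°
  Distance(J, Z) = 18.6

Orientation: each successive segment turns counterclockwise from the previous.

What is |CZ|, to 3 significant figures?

14.9

∠QTJ = 148.5° gives TJ at -137° from the x-axis; with |TJ| = 11.8, J = (-17.9, -2.12). ∠TJZ = 84.0° gives JZ at -41.1° from the x-axis; with |JZ| = 18.6, Z = (-3.88, -14.3). Then |CZ| = |Z − C| = 14.9.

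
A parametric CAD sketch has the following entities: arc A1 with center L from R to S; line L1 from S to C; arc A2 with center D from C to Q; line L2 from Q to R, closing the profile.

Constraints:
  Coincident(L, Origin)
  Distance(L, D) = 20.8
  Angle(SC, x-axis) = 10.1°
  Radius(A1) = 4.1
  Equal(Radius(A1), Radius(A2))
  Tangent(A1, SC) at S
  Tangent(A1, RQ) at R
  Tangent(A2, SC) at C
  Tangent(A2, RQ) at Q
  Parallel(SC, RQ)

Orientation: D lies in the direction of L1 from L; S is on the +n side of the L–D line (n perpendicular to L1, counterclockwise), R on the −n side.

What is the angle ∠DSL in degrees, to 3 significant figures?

78.8°

L is at the origin and D lies 20.8 along u from L, so D = 20.8·u = (20.5, 3.65). Tangency of A1 to both parallel lines with radius 4.1 puts S and R at L ± 4.1·n: S = (-0.719, 4.04), R = (0.719, -4.04). Then cos ∠DSL = SD·SL / (|SD||SL|), giving 78.8°.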